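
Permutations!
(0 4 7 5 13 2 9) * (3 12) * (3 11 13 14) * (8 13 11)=(0 4 7 5 14 3 12 8 13 2 9)=[4, 1, 9, 12, 7, 14, 6, 5, 13, 0, 10, 11, 8, 2, 3]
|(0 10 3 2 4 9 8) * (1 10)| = |(0 1 10 3 2 4 9 8)| = 8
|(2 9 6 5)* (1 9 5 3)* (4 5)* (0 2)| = |(0 2 4 5)(1 9 6 3)| = 4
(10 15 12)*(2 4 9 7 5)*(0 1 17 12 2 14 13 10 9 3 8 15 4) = (0 1 17 12 9 7 5 14 13 10 4 3 8 15 2) = [1, 17, 0, 8, 3, 14, 6, 5, 15, 7, 4, 11, 9, 10, 13, 2, 16, 12]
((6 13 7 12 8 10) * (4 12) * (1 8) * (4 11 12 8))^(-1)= (1 12 11 7 13 6 10 8 4)= [0, 12, 2, 3, 1, 5, 10, 13, 4, 9, 8, 7, 11, 6]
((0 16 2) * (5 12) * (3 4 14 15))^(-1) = (0 2 16)(3 15 14 4)(5 12) = [2, 1, 16, 15, 3, 12, 6, 7, 8, 9, 10, 11, 5, 13, 4, 14, 0]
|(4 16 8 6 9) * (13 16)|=6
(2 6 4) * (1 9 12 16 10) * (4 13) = (1 9 12 16 10)(2 6 13 4) = [0, 9, 6, 3, 2, 5, 13, 7, 8, 12, 1, 11, 16, 4, 14, 15, 10]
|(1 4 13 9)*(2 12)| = 4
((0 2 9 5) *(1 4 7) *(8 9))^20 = (9)(1 7 4) = [0, 7, 2, 3, 1, 5, 6, 4, 8, 9]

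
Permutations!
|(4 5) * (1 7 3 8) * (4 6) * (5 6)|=4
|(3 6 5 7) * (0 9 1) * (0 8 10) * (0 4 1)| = |(0 9)(1 8 10 4)(3 6 5 7)| = 4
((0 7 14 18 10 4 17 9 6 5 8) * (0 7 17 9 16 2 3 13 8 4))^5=(0 13 10 3 18 2 14 16 7 17 8)(4 9 6 5)=[13, 1, 14, 18, 9, 4, 5, 17, 0, 6, 3, 11, 12, 10, 16, 15, 7, 8, 2]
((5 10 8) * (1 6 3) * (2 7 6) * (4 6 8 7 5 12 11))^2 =[0, 5, 10, 2, 3, 7, 1, 12, 11, 9, 8, 6, 4] =(1 5 7 12 4 3 2 10 8 11 6)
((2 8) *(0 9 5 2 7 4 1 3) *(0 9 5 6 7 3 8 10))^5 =[5, 7, 10, 1, 6, 2, 3, 9, 4, 8, 0] =(0 5 2 10)(1 7 9 8 4 6 3)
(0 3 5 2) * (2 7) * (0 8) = [3, 1, 8, 5, 4, 7, 6, 2, 0] = (0 3 5 7 2 8)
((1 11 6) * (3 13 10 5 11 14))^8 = (14) = [0, 1, 2, 3, 4, 5, 6, 7, 8, 9, 10, 11, 12, 13, 14]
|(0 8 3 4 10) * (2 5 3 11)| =8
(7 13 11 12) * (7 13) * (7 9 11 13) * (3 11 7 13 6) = (3 11 12 13 6)(7 9) = [0, 1, 2, 11, 4, 5, 3, 9, 8, 7, 10, 12, 13, 6]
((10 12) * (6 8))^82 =(12) =[0, 1, 2, 3, 4, 5, 6, 7, 8, 9, 10, 11, 12]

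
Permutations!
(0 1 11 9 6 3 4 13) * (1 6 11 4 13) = (0 6 3 13)(1 4)(9 11) = [6, 4, 2, 13, 1, 5, 3, 7, 8, 11, 10, 9, 12, 0]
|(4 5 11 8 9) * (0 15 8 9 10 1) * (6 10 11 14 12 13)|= 13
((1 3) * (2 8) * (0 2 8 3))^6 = (8)(0 3)(1 2) = [3, 2, 1, 0, 4, 5, 6, 7, 8]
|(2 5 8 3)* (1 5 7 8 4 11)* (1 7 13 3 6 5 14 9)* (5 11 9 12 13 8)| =|(1 14 12 13 3 2 8 6 11 7 5 4 9)| =13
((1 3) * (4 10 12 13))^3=(1 3)(4 13 12 10)=[0, 3, 2, 1, 13, 5, 6, 7, 8, 9, 4, 11, 10, 12]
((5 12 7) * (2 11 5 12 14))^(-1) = [0, 1, 14, 3, 4, 11, 6, 12, 8, 9, 10, 2, 7, 13, 5] = (2 14 5 11)(7 12)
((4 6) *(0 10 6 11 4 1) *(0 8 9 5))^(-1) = (0 5 9 8 1 6 10)(4 11) = [5, 6, 2, 3, 11, 9, 10, 7, 1, 8, 0, 4]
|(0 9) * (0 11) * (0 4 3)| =5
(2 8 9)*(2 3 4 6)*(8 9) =(2 9 3 4 6) =[0, 1, 9, 4, 6, 5, 2, 7, 8, 3]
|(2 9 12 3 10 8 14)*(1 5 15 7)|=|(1 5 15 7)(2 9 12 3 10 8 14)|=28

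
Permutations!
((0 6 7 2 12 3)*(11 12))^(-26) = (0 7 11 3 6 2 12) = [7, 1, 12, 6, 4, 5, 2, 11, 8, 9, 10, 3, 0]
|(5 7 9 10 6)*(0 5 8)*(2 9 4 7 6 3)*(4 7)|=|(0 5 6 8)(2 9 10 3)|=4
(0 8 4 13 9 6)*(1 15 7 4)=(0 8 1 15 7 4 13 9 6)=[8, 15, 2, 3, 13, 5, 0, 4, 1, 6, 10, 11, 12, 9, 14, 7]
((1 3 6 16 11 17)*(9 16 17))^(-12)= (17)= [0, 1, 2, 3, 4, 5, 6, 7, 8, 9, 10, 11, 12, 13, 14, 15, 16, 17]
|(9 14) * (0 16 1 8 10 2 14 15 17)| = 10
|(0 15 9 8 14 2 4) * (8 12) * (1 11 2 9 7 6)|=8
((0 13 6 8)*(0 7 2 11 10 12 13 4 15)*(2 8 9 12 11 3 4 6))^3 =(0 12 3)(2 15 9)(4 6 13)(7 8)(10 11) =[12, 1, 15, 0, 6, 5, 13, 8, 7, 2, 11, 10, 3, 4, 14, 9]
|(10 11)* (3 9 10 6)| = |(3 9 10 11 6)| = 5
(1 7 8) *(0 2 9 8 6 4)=(0 2 9 8 1 7 6 4)=[2, 7, 9, 3, 0, 5, 4, 6, 1, 8]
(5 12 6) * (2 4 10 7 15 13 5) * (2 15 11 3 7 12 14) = (2 4 10 12 6 15 13 5 14)(3 7 11) = [0, 1, 4, 7, 10, 14, 15, 11, 8, 9, 12, 3, 6, 5, 2, 13]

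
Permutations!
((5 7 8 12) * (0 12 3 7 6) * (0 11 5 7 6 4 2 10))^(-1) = (0 10 2 4 5 11 6 3 8 7 12) = [10, 1, 4, 8, 5, 11, 3, 12, 7, 9, 2, 6, 0]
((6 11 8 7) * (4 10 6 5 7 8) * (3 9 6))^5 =(3 10 4 11 6 9)(5 7) =[0, 1, 2, 10, 11, 7, 9, 5, 8, 3, 4, 6]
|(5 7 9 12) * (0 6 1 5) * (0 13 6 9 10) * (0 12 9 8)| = |(0 8)(1 5 7 10 12 13 6)| = 14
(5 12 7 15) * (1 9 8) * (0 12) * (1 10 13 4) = (0 12 7 15 5)(1 9 8 10 13 4) = [12, 9, 2, 3, 1, 0, 6, 15, 10, 8, 13, 11, 7, 4, 14, 5]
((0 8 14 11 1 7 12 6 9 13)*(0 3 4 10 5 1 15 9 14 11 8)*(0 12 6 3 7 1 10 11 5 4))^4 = (0 12 3)(4 13 8 11 7 5 15 6 10 9 14) = [12, 1, 2, 0, 13, 15, 10, 5, 11, 14, 9, 7, 3, 8, 4, 6]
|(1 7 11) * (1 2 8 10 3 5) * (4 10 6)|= |(1 7 11 2 8 6 4 10 3 5)|= 10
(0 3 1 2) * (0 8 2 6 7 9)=(0 3 1 6 7 9)(2 8)=[3, 6, 8, 1, 4, 5, 7, 9, 2, 0]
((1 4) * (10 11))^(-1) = (1 4)(10 11) = [0, 4, 2, 3, 1, 5, 6, 7, 8, 9, 11, 10]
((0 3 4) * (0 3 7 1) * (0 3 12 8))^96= [12, 0, 2, 7, 1, 5, 6, 8, 4, 9, 10, 11, 3]= (0 12 3 7 8 4 1)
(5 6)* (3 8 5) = [0, 1, 2, 8, 4, 6, 3, 7, 5] = (3 8 5 6)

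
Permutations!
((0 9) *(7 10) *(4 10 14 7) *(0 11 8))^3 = (0 8 11 9)(4 10)(7 14) = [8, 1, 2, 3, 10, 5, 6, 14, 11, 0, 4, 9, 12, 13, 7]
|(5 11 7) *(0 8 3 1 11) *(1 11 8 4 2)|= 9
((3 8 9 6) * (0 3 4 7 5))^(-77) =[9, 1, 2, 6, 0, 8, 5, 3, 4, 7] =(0 9 7 3 6 5 8 4)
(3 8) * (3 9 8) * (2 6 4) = (2 6 4)(8 9) = [0, 1, 6, 3, 2, 5, 4, 7, 9, 8]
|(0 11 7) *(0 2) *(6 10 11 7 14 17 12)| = |(0 7 2)(6 10 11 14 17 12)| = 6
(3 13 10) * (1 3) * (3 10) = (1 10)(3 13) = [0, 10, 2, 13, 4, 5, 6, 7, 8, 9, 1, 11, 12, 3]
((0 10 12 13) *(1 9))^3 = [13, 9, 2, 3, 4, 5, 6, 7, 8, 1, 0, 11, 10, 12] = (0 13 12 10)(1 9)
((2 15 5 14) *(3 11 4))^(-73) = (2 14 5 15)(3 4 11) = [0, 1, 14, 4, 11, 15, 6, 7, 8, 9, 10, 3, 12, 13, 5, 2]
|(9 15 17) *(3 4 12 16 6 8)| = |(3 4 12 16 6 8)(9 15 17)| = 6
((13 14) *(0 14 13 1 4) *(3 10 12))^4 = (14)(3 10 12) = [0, 1, 2, 10, 4, 5, 6, 7, 8, 9, 12, 11, 3, 13, 14]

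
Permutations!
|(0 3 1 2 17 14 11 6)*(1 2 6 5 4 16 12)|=|(0 3 2 17 14 11 5 4 16 12 1 6)|=12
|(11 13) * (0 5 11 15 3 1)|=7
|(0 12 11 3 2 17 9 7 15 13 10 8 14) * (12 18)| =14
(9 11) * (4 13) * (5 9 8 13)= (4 5 9 11 8 13)= [0, 1, 2, 3, 5, 9, 6, 7, 13, 11, 10, 8, 12, 4]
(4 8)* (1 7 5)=(1 7 5)(4 8)=[0, 7, 2, 3, 8, 1, 6, 5, 4]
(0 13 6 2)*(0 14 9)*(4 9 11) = (0 13 6 2 14 11 4 9) = [13, 1, 14, 3, 9, 5, 2, 7, 8, 0, 10, 4, 12, 6, 11]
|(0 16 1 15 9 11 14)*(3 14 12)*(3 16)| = |(0 3 14)(1 15 9 11 12 16)| = 6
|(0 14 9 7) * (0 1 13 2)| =7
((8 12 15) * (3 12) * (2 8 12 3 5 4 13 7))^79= [0, 1, 8, 3, 13, 4, 6, 2, 5, 9, 10, 11, 15, 7, 14, 12]= (2 8 5 4 13 7)(12 15)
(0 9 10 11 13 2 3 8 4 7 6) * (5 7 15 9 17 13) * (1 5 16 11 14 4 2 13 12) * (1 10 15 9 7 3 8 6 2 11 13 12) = (0 17 1 5 3 6)(2 8 11 16 13 12 10 14 4 9 15 7) = [17, 5, 8, 6, 9, 3, 0, 2, 11, 15, 14, 16, 10, 12, 4, 7, 13, 1]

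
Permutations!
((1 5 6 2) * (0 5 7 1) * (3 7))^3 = (7)(0 2 6 5) = [2, 1, 6, 3, 4, 0, 5, 7]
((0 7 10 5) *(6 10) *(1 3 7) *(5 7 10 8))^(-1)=[5, 0, 2, 1, 4, 8, 7, 10, 6, 9, 3]=(0 5 8 6 7 10 3 1)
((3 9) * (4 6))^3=(3 9)(4 6)=[0, 1, 2, 9, 6, 5, 4, 7, 8, 3]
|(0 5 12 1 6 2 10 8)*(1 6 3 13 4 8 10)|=|(0 5 12 6 2 1 3 13 4 8)|=10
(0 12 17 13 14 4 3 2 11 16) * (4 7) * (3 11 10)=[12, 1, 10, 2, 11, 5, 6, 4, 8, 9, 3, 16, 17, 14, 7, 15, 0, 13]=(0 12 17 13 14 7 4 11 16)(2 10 3)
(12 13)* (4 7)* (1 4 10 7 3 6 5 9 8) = [0, 4, 2, 6, 3, 9, 5, 10, 1, 8, 7, 11, 13, 12] = (1 4 3 6 5 9 8)(7 10)(12 13)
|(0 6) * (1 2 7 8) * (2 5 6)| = 7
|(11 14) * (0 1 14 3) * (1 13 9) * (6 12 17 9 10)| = |(0 13 10 6 12 17 9 1 14 11 3)| = 11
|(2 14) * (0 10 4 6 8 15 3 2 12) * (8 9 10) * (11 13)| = |(0 8 15 3 2 14 12)(4 6 9 10)(11 13)| = 28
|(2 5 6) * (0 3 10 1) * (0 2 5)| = |(0 3 10 1 2)(5 6)| = 10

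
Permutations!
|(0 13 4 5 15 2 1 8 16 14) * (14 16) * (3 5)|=10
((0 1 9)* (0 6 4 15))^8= (0 9 4)(1 6 15)= [9, 6, 2, 3, 0, 5, 15, 7, 8, 4, 10, 11, 12, 13, 14, 1]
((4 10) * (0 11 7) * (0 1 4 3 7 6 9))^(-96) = (11)(1 7 3 10 4) = [0, 7, 2, 10, 1, 5, 6, 3, 8, 9, 4, 11]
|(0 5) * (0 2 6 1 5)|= |(1 5 2 6)|= 4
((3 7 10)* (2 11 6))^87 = (11) = [0, 1, 2, 3, 4, 5, 6, 7, 8, 9, 10, 11]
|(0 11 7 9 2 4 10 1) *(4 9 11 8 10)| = |(0 8 10 1)(2 9)(7 11)| = 4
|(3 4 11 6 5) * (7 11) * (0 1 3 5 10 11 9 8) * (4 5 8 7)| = |(0 1 3 5 8)(6 10 11)(7 9)| = 30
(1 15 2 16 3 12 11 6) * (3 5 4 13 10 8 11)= (1 15 2 16 5 4 13 10 8 11 6)(3 12)= [0, 15, 16, 12, 13, 4, 1, 7, 11, 9, 8, 6, 3, 10, 14, 2, 5]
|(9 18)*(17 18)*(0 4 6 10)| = |(0 4 6 10)(9 17 18)| = 12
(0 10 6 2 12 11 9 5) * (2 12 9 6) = (0 10 2 9 5)(6 12 11) = [10, 1, 9, 3, 4, 0, 12, 7, 8, 5, 2, 6, 11]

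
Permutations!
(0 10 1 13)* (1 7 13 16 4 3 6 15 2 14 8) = (0 10 7 13)(1 16 4 3 6 15 2 14 8) = [10, 16, 14, 6, 3, 5, 15, 13, 1, 9, 7, 11, 12, 0, 8, 2, 4]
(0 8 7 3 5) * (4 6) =(0 8 7 3 5)(4 6) =[8, 1, 2, 5, 6, 0, 4, 3, 7]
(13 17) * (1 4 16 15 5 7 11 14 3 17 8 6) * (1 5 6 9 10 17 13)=[0, 4, 2, 13, 16, 7, 5, 11, 9, 10, 17, 14, 12, 8, 3, 6, 15, 1]=(1 4 16 15 6 5 7 11 14 3 13 8 9 10 17)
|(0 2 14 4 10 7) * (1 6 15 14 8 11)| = 11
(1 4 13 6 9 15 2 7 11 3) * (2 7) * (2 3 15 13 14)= (1 4 14 2 3)(6 9 13)(7 11 15)= [0, 4, 3, 1, 14, 5, 9, 11, 8, 13, 10, 15, 12, 6, 2, 7]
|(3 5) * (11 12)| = 2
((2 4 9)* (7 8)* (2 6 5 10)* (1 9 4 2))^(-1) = (1 10 5 6 9)(7 8) = [0, 10, 2, 3, 4, 6, 9, 8, 7, 1, 5]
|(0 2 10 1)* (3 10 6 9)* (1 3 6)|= |(0 2 1)(3 10)(6 9)|= 6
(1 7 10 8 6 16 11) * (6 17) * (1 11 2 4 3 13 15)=[0, 7, 4, 13, 3, 5, 16, 10, 17, 9, 8, 11, 12, 15, 14, 1, 2, 6]=(1 7 10 8 17 6 16 2 4 3 13 15)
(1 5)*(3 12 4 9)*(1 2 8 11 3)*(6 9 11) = (1 5 2 8 6 9)(3 12 4 11) = [0, 5, 8, 12, 11, 2, 9, 7, 6, 1, 10, 3, 4]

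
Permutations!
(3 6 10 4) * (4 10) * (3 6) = (10)(4 6) = [0, 1, 2, 3, 6, 5, 4, 7, 8, 9, 10]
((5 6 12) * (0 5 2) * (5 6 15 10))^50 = [12, 1, 6, 3, 4, 10, 2, 7, 8, 9, 15, 11, 0, 13, 14, 5] = (0 12)(2 6)(5 10 15)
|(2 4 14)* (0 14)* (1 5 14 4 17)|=10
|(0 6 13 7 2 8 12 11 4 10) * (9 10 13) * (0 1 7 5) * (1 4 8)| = |(0 6 9 10 4 13 5)(1 7 2)(8 12 11)| = 21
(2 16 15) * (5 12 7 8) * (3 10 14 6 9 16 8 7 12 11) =(2 8 5 11 3 10 14 6 9 16 15) =[0, 1, 8, 10, 4, 11, 9, 7, 5, 16, 14, 3, 12, 13, 6, 2, 15]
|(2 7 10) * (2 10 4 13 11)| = 5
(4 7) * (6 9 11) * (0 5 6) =(0 5 6 9 11)(4 7) =[5, 1, 2, 3, 7, 6, 9, 4, 8, 11, 10, 0]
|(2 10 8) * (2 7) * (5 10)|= |(2 5 10 8 7)|= 5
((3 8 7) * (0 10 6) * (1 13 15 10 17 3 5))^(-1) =(0 6 10 15 13 1 5 7 8 3 17) =[6, 5, 2, 17, 4, 7, 10, 8, 3, 9, 15, 11, 12, 1, 14, 13, 16, 0]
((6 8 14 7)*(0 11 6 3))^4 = (0 14 11 7 6 3 8) = [14, 1, 2, 8, 4, 5, 3, 6, 0, 9, 10, 7, 12, 13, 11]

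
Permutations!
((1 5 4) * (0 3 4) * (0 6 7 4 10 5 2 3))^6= (1 7 5 3)(2 4 6 10)= [0, 7, 4, 1, 6, 3, 10, 5, 8, 9, 2]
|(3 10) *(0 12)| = |(0 12)(3 10)| = 2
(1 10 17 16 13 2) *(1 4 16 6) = (1 10 17 6)(2 4 16 13) = [0, 10, 4, 3, 16, 5, 1, 7, 8, 9, 17, 11, 12, 2, 14, 15, 13, 6]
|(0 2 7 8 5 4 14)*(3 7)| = |(0 2 3 7 8 5 4 14)| = 8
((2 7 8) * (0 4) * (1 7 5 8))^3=(8)(0 4)(1 7)=[4, 7, 2, 3, 0, 5, 6, 1, 8]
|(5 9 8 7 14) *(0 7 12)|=7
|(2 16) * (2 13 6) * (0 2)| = |(0 2 16 13 6)| = 5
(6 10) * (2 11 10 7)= (2 11 10 6 7)= [0, 1, 11, 3, 4, 5, 7, 2, 8, 9, 6, 10]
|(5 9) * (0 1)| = 2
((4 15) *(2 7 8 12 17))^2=(2 8 17 7 12)=[0, 1, 8, 3, 4, 5, 6, 12, 17, 9, 10, 11, 2, 13, 14, 15, 16, 7]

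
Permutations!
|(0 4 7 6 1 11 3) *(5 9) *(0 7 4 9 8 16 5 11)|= |(0 9 11 3 7 6 1)(5 8 16)|= 21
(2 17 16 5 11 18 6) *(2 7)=(2 17 16 5 11 18 6 7)=[0, 1, 17, 3, 4, 11, 7, 2, 8, 9, 10, 18, 12, 13, 14, 15, 5, 16, 6]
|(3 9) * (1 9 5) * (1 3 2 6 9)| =|(2 6 9)(3 5)| =6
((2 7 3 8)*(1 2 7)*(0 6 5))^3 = [0, 2, 1, 3, 4, 5, 6, 7, 8] = (8)(1 2)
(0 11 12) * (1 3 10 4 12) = (0 11 1 3 10 4 12) = [11, 3, 2, 10, 12, 5, 6, 7, 8, 9, 4, 1, 0]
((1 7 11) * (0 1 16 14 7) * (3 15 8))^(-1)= [1, 0, 2, 8, 4, 5, 6, 14, 15, 9, 10, 7, 12, 13, 16, 3, 11]= (0 1)(3 8 15)(7 14 16 11)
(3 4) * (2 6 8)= [0, 1, 6, 4, 3, 5, 8, 7, 2]= (2 6 8)(3 4)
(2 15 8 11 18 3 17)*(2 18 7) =(2 15 8 11 7)(3 17 18) =[0, 1, 15, 17, 4, 5, 6, 2, 11, 9, 10, 7, 12, 13, 14, 8, 16, 18, 3]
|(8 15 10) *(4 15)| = 4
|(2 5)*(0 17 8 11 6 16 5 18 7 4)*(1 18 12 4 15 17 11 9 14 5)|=|(0 11 6 16 1 18 7 15 17 8 9 14 5 2 12 4)|=16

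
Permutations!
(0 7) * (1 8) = (0 7)(1 8) = [7, 8, 2, 3, 4, 5, 6, 0, 1]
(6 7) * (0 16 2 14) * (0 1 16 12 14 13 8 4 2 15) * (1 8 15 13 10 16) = (0 12 14 8 4 2 10 16 13 15)(6 7) = [12, 1, 10, 3, 2, 5, 7, 6, 4, 9, 16, 11, 14, 15, 8, 0, 13]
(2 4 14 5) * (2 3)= (2 4 14 5 3)= [0, 1, 4, 2, 14, 3, 6, 7, 8, 9, 10, 11, 12, 13, 5]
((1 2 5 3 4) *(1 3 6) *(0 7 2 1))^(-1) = (0 6 5 2 7)(3 4) = [6, 1, 7, 4, 3, 2, 5, 0]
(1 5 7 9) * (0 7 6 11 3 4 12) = [7, 5, 2, 4, 12, 6, 11, 9, 8, 1, 10, 3, 0] = (0 7 9 1 5 6 11 3 4 12)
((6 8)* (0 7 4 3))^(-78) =(8)(0 4)(3 7) =[4, 1, 2, 7, 0, 5, 6, 3, 8]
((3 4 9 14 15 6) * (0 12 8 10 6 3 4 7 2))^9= [3, 1, 15, 9, 8, 5, 12, 14, 2, 10, 0, 11, 7, 13, 6, 4]= (0 3 9 10)(2 15 4 8)(6 12 7 14)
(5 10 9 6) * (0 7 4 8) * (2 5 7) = [2, 1, 5, 3, 8, 10, 7, 4, 0, 6, 9] = (0 2 5 10 9 6 7 4 8)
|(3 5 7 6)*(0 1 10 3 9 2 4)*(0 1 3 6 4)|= |(0 3 5 7 4 1 10 6 9 2)|= 10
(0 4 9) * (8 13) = (0 4 9)(8 13) = [4, 1, 2, 3, 9, 5, 6, 7, 13, 0, 10, 11, 12, 8]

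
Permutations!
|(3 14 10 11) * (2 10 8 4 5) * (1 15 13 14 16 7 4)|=40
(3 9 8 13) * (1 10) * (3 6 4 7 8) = (1 10)(3 9)(4 7 8 13 6) = [0, 10, 2, 9, 7, 5, 4, 8, 13, 3, 1, 11, 12, 6]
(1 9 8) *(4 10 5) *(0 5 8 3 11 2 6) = (0 5 4 10 8 1 9 3 11 2 6) = [5, 9, 6, 11, 10, 4, 0, 7, 1, 3, 8, 2]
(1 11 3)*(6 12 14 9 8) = (1 11 3)(6 12 14 9 8) = [0, 11, 2, 1, 4, 5, 12, 7, 6, 8, 10, 3, 14, 13, 9]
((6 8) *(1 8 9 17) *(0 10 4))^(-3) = (1 6 17 8 9) = [0, 6, 2, 3, 4, 5, 17, 7, 9, 1, 10, 11, 12, 13, 14, 15, 16, 8]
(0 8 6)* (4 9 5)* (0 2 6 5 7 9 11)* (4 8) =(0 4 11)(2 6)(5 8)(7 9) =[4, 1, 6, 3, 11, 8, 2, 9, 5, 7, 10, 0]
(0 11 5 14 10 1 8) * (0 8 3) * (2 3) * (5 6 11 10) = [10, 2, 3, 0, 4, 14, 11, 7, 8, 9, 1, 6, 12, 13, 5] = (0 10 1 2 3)(5 14)(6 11)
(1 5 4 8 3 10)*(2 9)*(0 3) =[3, 5, 9, 10, 8, 4, 6, 7, 0, 2, 1] =(0 3 10 1 5 4 8)(2 9)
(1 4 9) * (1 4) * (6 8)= (4 9)(6 8)= [0, 1, 2, 3, 9, 5, 8, 7, 6, 4]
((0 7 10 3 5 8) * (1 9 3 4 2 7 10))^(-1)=[8, 7, 4, 9, 10, 3, 6, 2, 5, 1, 0]=(0 8 5 3 9 1 7 2 4 10)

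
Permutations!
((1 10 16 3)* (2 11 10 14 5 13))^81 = (16) = [0, 1, 2, 3, 4, 5, 6, 7, 8, 9, 10, 11, 12, 13, 14, 15, 16]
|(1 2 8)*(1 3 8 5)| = 6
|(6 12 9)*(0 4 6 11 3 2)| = |(0 4 6 12 9 11 3 2)| = 8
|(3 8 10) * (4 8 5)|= |(3 5 4 8 10)|= 5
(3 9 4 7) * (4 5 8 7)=(3 9 5 8 7)=[0, 1, 2, 9, 4, 8, 6, 3, 7, 5]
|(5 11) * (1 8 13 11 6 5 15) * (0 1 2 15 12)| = |(0 1 8 13 11 12)(2 15)(5 6)| = 6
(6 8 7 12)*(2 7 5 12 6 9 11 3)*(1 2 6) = [0, 2, 7, 6, 4, 12, 8, 1, 5, 11, 10, 3, 9] = (1 2 7)(3 6 8 5 12 9 11)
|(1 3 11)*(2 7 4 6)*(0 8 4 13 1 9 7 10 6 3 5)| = |(0 8 4 3 11 9 7 13 1 5)(2 10 6)| = 30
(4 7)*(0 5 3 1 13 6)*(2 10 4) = (0 5 3 1 13 6)(2 10 4 7) = [5, 13, 10, 1, 7, 3, 0, 2, 8, 9, 4, 11, 12, 6]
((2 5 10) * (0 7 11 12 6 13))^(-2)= [6, 1, 5, 3, 4, 10, 11, 13, 8, 9, 2, 0, 7, 12]= (0 6 11)(2 5 10)(7 13 12)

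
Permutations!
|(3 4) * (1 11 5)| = |(1 11 5)(3 4)| = 6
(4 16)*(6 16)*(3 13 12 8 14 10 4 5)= [0, 1, 2, 13, 6, 3, 16, 7, 14, 9, 4, 11, 8, 12, 10, 15, 5]= (3 13 12 8 14 10 4 6 16 5)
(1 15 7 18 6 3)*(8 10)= (1 15 7 18 6 3)(8 10)= [0, 15, 2, 1, 4, 5, 3, 18, 10, 9, 8, 11, 12, 13, 14, 7, 16, 17, 6]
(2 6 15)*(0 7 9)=(0 7 9)(2 6 15)=[7, 1, 6, 3, 4, 5, 15, 9, 8, 0, 10, 11, 12, 13, 14, 2]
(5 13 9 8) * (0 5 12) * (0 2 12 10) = (0 5 13 9 8 10)(2 12) = [5, 1, 12, 3, 4, 13, 6, 7, 10, 8, 0, 11, 2, 9]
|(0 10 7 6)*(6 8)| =|(0 10 7 8 6)| =5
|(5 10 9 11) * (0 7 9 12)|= |(0 7 9 11 5 10 12)|= 7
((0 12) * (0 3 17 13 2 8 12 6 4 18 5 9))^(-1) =(0 9 5 18 4 6)(2 13 17 3 12 8) =[9, 1, 13, 12, 6, 18, 0, 7, 2, 5, 10, 11, 8, 17, 14, 15, 16, 3, 4]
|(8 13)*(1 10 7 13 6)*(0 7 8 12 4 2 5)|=|(0 7 13 12 4 2 5)(1 10 8 6)|=28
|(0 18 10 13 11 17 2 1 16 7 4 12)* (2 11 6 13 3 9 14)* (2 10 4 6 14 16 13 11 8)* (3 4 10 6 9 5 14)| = |(0 18 10 4 12)(1 13 3 5 14 6 11 17 8 2)(7 9 16)| = 30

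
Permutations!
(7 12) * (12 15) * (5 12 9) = (5 12 7 15 9) = [0, 1, 2, 3, 4, 12, 6, 15, 8, 5, 10, 11, 7, 13, 14, 9]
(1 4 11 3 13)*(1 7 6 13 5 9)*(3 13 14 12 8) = (1 4 11 13 7 6 14 12 8 3 5 9) = [0, 4, 2, 5, 11, 9, 14, 6, 3, 1, 10, 13, 8, 7, 12]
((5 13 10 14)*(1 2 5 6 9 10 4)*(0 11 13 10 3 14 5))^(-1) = (0 2 1 4 13 11)(3 9 6 14)(5 10) = [2, 4, 1, 9, 13, 10, 14, 7, 8, 6, 5, 0, 12, 11, 3]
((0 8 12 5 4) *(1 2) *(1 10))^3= (0 5 8 4 12)= [5, 1, 2, 3, 12, 8, 6, 7, 4, 9, 10, 11, 0]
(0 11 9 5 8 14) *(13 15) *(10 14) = (0 11 9 5 8 10 14)(13 15) = [11, 1, 2, 3, 4, 8, 6, 7, 10, 5, 14, 9, 12, 15, 0, 13]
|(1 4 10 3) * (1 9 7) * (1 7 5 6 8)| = |(1 4 10 3 9 5 6 8)| = 8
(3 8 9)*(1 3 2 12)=(1 3 8 9 2 12)=[0, 3, 12, 8, 4, 5, 6, 7, 9, 2, 10, 11, 1]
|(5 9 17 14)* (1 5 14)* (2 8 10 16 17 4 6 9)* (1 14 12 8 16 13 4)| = 13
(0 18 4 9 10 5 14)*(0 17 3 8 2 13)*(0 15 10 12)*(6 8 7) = (0 18 4 9 12)(2 13 15 10 5 14 17 3 7 6 8) = [18, 1, 13, 7, 9, 14, 8, 6, 2, 12, 5, 11, 0, 15, 17, 10, 16, 3, 4]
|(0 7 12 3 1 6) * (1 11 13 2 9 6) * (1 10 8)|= |(0 7 12 3 11 13 2 9 6)(1 10 8)|= 9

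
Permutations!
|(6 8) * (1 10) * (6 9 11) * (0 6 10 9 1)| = |(0 6 8 1 9 11 10)| = 7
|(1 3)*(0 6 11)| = |(0 6 11)(1 3)| = 6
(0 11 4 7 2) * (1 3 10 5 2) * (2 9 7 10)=(0 11 4 10 5 9 7 1 3 2)=[11, 3, 0, 2, 10, 9, 6, 1, 8, 7, 5, 4]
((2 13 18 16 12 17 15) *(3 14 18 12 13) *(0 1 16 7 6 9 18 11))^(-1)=(0 11 14 3 2 15 17 12 13 16 1)(6 7 18 9)=[11, 0, 15, 2, 4, 5, 7, 18, 8, 6, 10, 14, 13, 16, 3, 17, 1, 12, 9]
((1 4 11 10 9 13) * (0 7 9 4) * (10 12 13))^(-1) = [1, 13, 2, 3, 10, 5, 6, 0, 8, 7, 9, 4, 11, 12] = (0 1 13 12 11 4 10 9 7)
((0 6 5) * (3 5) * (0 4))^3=(0 5 6 4 3)=[5, 1, 2, 0, 3, 6, 4]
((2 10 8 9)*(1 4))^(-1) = [0, 4, 9, 3, 1, 5, 6, 7, 10, 8, 2] = (1 4)(2 9 8 10)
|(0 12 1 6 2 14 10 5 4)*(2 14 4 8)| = 10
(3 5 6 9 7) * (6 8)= (3 5 8 6 9 7)= [0, 1, 2, 5, 4, 8, 9, 3, 6, 7]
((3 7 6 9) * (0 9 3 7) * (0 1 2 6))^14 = [7, 6, 3, 2, 4, 5, 1, 9, 8, 0] = (0 7 9)(1 6)(2 3)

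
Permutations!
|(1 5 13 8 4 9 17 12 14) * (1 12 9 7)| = |(1 5 13 8 4 7)(9 17)(12 14)| = 6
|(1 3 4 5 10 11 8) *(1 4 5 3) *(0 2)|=6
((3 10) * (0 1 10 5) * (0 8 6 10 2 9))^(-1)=(0 9 2 1)(3 10 6 8 5)=[9, 0, 1, 10, 4, 3, 8, 7, 5, 2, 6]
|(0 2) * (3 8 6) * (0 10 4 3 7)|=|(0 2 10 4 3 8 6 7)|=8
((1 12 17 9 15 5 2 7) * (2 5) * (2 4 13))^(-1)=[0, 7, 13, 3, 15, 5, 6, 2, 8, 17, 10, 11, 1, 4, 14, 9, 16, 12]=(1 7 2 13 4 15 9 17 12)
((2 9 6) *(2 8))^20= [0, 1, 2, 3, 4, 5, 6, 7, 8, 9]= (9)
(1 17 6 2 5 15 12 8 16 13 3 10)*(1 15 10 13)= (1 17 6 2 5 10 15 12 8 16)(3 13)= [0, 17, 5, 13, 4, 10, 2, 7, 16, 9, 15, 11, 8, 3, 14, 12, 1, 6]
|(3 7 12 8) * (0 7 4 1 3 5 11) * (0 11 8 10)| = |(0 7 12 10)(1 3 4)(5 8)| = 12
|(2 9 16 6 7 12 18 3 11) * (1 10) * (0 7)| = |(0 7 12 18 3 11 2 9 16 6)(1 10)| = 10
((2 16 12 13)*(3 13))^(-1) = (2 13 3 12 16) = [0, 1, 13, 12, 4, 5, 6, 7, 8, 9, 10, 11, 16, 3, 14, 15, 2]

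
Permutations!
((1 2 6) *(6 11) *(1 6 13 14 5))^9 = (1 13)(2 14)(5 11) = [0, 13, 14, 3, 4, 11, 6, 7, 8, 9, 10, 5, 12, 1, 2]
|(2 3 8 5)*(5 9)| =|(2 3 8 9 5)| =5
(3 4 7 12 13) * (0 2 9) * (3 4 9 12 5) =[2, 1, 12, 9, 7, 3, 6, 5, 8, 0, 10, 11, 13, 4] =(0 2 12 13 4 7 5 3 9)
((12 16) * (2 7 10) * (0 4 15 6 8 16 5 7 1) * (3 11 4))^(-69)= (0 3 11 4 15 6 8 16 12 5 7 10 2 1)= [3, 0, 1, 11, 15, 7, 8, 10, 16, 9, 2, 4, 5, 13, 14, 6, 12]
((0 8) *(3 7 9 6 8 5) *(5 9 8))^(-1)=[8, 1, 2, 5, 4, 6, 9, 3, 7, 0]=(0 8 7 3 5 6 9)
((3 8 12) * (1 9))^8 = (3 12 8) = [0, 1, 2, 12, 4, 5, 6, 7, 3, 9, 10, 11, 8]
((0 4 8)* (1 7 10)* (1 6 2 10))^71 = (0 8 4)(1 7)(2 6 10) = [8, 7, 6, 3, 0, 5, 10, 1, 4, 9, 2]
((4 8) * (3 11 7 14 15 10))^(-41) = (3 11 7 14 15 10)(4 8) = [0, 1, 2, 11, 8, 5, 6, 14, 4, 9, 3, 7, 12, 13, 15, 10]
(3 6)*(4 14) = (3 6)(4 14) = [0, 1, 2, 6, 14, 5, 3, 7, 8, 9, 10, 11, 12, 13, 4]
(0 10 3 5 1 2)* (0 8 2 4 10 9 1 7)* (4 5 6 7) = [9, 5, 8, 6, 10, 4, 7, 0, 2, 1, 3] = (0 9 1 5 4 10 3 6 7)(2 8)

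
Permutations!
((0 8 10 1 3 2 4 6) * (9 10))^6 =(0 2 10)(1 8 4)(3 9 6) =[2, 8, 10, 9, 1, 5, 3, 7, 4, 6, 0]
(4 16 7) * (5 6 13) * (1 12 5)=(1 12 5 6 13)(4 16 7)=[0, 12, 2, 3, 16, 6, 13, 4, 8, 9, 10, 11, 5, 1, 14, 15, 7]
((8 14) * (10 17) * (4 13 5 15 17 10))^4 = (4 17 15 5 13) = [0, 1, 2, 3, 17, 13, 6, 7, 8, 9, 10, 11, 12, 4, 14, 5, 16, 15]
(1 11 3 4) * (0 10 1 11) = (0 10 1)(3 4 11) = [10, 0, 2, 4, 11, 5, 6, 7, 8, 9, 1, 3]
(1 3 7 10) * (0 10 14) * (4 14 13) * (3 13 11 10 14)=(0 14)(1 13 4 3 7 11 10)=[14, 13, 2, 7, 3, 5, 6, 11, 8, 9, 1, 10, 12, 4, 0]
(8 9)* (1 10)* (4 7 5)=(1 10)(4 7 5)(8 9)=[0, 10, 2, 3, 7, 4, 6, 5, 9, 8, 1]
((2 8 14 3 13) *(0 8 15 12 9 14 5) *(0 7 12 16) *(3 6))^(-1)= [16, 1, 13, 6, 4, 8, 14, 5, 0, 12, 10, 11, 7, 3, 9, 2, 15]= (0 16 15 2 13 3 6 14 9 12 7 5 8)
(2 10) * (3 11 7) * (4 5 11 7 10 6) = [0, 1, 6, 7, 5, 11, 4, 3, 8, 9, 2, 10] = (2 6 4 5 11 10)(3 7)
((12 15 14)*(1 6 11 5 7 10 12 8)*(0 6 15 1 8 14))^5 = (0 10 6 12 11 1 5 15 7) = [10, 5, 2, 3, 4, 15, 12, 0, 8, 9, 6, 1, 11, 13, 14, 7]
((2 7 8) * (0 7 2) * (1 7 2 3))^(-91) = (0 8 7 1 3 2) = [8, 3, 0, 2, 4, 5, 6, 1, 7]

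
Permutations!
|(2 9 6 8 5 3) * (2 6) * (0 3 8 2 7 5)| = |(0 3 6 2 9 7 5 8)| = 8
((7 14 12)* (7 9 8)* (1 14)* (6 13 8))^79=(1 7 8 13 6 9 12 14)=[0, 7, 2, 3, 4, 5, 9, 8, 13, 12, 10, 11, 14, 6, 1]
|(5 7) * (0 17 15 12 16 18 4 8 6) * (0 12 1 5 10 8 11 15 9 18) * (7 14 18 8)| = |(0 17 9 8 6 12 16)(1 5 14 18 4 11 15)(7 10)| = 14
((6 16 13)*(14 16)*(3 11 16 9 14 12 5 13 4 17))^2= (3 16 17 11 4)(5 6)(12 13)= [0, 1, 2, 16, 3, 6, 5, 7, 8, 9, 10, 4, 13, 12, 14, 15, 17, 11]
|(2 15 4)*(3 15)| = |(2 3 15 4)| = 4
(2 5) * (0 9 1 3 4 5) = (0 9 1 3 4 5 2) = [9, 3, 0, 4, 5, 2, 6, 7, 8, 1]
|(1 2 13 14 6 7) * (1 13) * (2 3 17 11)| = |(1 3 17 11 2)(6 7 13 14)| = 20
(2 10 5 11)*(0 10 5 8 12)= (0 10 8 12)(2 5 11)= [10, 1, 5, 3, 4, 11, 6, 7, 12, 9, 8, 2, 0]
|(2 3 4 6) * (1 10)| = |(1 10)(2 3 4 6)| = 4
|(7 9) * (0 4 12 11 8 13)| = |(0 4 12 11 8 13)(7 9)| = 6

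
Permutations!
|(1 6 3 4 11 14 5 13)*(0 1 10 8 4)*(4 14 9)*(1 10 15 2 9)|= 14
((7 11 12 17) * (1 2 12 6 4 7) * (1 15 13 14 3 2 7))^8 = [0, 6, 12, 2, 11, 5, 7, 4, 8, 9, 10, 1, 17, 14, 3, 13, 16, 15] = (1 6 7 4 11)(2 12 17 15 13 14 3)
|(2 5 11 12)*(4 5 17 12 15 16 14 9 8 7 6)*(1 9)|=33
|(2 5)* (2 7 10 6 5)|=|(5 7 10 6)|=4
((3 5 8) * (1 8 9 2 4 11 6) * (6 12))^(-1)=[0, 6, 9, 8, 2, 3, 12, 7, 1, 5, 10, 4, 11]=(1 6 12 11 4 2 9 5 3 8)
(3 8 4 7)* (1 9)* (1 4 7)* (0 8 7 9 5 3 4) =(0 8 9)(1 5 3 7 4) =[8, 5, 2, 7, 1, 3, 6, 4, 9, 0]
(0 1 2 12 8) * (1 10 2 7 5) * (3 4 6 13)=(0 10 2 12 8)(1 7 5)(3 4 6 13)=[10, 7, 12, 4, 6, 1, 13, 5, 0, 9, 2, 11, 8, 3]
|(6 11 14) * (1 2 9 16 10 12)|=|(1 2 9 16 10 12)(6 11 14)|=6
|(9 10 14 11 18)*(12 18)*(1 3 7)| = 6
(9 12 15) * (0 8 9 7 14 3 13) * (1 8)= (0 1 8 9 12 15 7 14 3 13)= [1, 8, 2, 13, 4, 5, 6, 14, 9, 12, 10, 11, 15, 0, 3, 7]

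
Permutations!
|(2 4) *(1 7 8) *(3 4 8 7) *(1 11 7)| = |(1 3 4 2 8 11 7)| = 7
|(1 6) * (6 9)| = |(1 9 6)| = 3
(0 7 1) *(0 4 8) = (0 7 1 4 8) = [7, 4, 2, 3, 8, 5, 6, 1, 0]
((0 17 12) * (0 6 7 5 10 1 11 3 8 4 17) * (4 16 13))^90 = (1 10 5 7 6 12 17 4 13 16 8 3 11) = [0, 10, 2, 11, 13, 7, 12, 6, 3, 9, 5, 1, 17, 16, 14, 15, 8, 4]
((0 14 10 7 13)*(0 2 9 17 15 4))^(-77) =[7, 1, 15, 3, 10, 5, 6, 9, 8, 4, 2, 11, 12, 17, 13, 14, 16, 0] =(0 7 9 4 10 2 15 14 13 17)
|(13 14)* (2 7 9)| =6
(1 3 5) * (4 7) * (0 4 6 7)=(0 4)(1 3 5)(6 7)=[4, 3, 2, 5, 0, 1, 7, 6]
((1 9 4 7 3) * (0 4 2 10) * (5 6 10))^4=(0 1 6 7 2)(3 5 4 9 10)=[1, 6, 0, 5, 9, 4, 7, 2, 8, 10, 3]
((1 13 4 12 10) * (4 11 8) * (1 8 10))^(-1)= (1 12 4 8 10 11 13)= [0, 12, 2, 3, 8, 5, 6, 7, 10, 9, 11, 13, 4, 1]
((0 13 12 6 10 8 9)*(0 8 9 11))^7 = [11, 1, 2, 3, 4, 5, 12, 7, 9, 10, 6, 8, 13, 0] = (0 11 8 9 10 6 12 13)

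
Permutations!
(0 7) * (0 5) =(0 7 5) =[7, 1, 2, 3, 4, 0, 6, 5]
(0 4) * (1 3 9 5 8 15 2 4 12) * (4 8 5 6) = (0 12 1 3 9 6 4)(2 8 15) = [12, 3, 8, 9, 0, 5, 4, 7, 15, 6, 10, 11, 1, 13, 14, 2]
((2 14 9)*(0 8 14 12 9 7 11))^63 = (0 7 8 11 14) = [7, 1, 2, 3, 4, 5, 6, 8, 11, 9, 10, 14, 12, 13, 0]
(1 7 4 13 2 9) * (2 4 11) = (1 7 11 2 9)(4 13) = [0, 7, 9, 3, 13, 5, 6, 11, 8, 1, 10, 2, 12, 4]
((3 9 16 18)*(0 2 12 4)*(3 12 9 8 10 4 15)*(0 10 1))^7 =(0 3 18 2 8 12 9 1 15 16)(4 10) =[3, 15, 8, 18, 10, 5, 6, 7, 12, 1, 4, 11, 9, 13, 14, 16, 0, 17, 2]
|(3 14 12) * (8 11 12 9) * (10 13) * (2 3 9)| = |(2 3 14)(8 11 12 9)(10 13)| = 12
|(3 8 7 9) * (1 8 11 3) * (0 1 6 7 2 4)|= 30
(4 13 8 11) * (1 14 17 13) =[0, 14, 2, 3, 1, 5, 6, 7, 11, 9, 10, 4, 12, 8, 17, 15, 16, 13] =(1 14 17 13 8 11 4)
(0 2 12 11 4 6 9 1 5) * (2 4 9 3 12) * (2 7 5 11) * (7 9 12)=(0 4 6 3 7 5)(1 11 12 2 9)=[4, 11, 9, 7, 6, 0, 3, 5, 8, 1, 10, 12, 2]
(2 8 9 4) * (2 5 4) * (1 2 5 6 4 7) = (1 2 8 9 5 7)(4 6) = [0, 2, 8, 3, 6, 7, 4, 1, 9, 5]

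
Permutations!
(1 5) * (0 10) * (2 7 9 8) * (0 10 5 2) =(10)(0 5 1 2 7 9 8) =[5, 2, 7, 3, 4, 1, 6, 9, 0, 8, 10]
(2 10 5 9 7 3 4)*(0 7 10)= (0 7 3 4 2)(5 9 10)= [7, 1, 0, 4, 2, 9, 6, 3, 8, 10, 5]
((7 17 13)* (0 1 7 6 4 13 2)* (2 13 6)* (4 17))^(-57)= (0 2 13 17 6 4 7 1)= [2, 0, 13, 3, 7, 5, 4, 1, 8, 9, 10, 11, 12, 17, 14, 15, 16, 6]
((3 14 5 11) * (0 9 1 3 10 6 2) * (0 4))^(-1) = (0 4 2 6 10 11 5 14 3 1 9) = [4, 9, 6, 1, 2, 14, 10, 7, 8, 0, 11, 5, 12, 13, 3]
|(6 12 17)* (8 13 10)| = 3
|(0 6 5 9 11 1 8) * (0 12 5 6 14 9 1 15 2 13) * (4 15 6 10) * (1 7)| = 10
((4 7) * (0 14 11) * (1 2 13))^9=(14)(4 7)=[0, 1, 2, 3, 7, 5, 6, 4, 8, 9, 10, 11, 12, 13, 14]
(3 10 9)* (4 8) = (3 10 9)(4 8) = [0, 1, 2, 10, 8, 5, 6, 7, 4, 3, 9]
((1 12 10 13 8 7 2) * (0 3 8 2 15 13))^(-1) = (0 10 12 1 2 13 15 7 8 3) = [10, 2, 13, 0, 4, 5, 6, 8, 3, 9, 12, 11, 1, 15, 14, 7]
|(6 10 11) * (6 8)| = |(6 10 11 8)| = 4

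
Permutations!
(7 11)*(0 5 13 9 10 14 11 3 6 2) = (0 5 13 9 10 14 11 7 3 6 2) = [5, 1, 0, 6, 4, 13, 2, 3, 8, 10, 14, 7, 12, 9, 11]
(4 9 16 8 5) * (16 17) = (4 9 17 16 8 5) = [0, 1, 2, 3, 9, 4, 6, 7, 5, 17, 10, 11, 12, 13, 14, 15, 8, 16]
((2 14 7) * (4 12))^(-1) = (2 7 14)(4 12) = [0, 1, 7, 3, 12, 5, 6, 14, 8, 9, 10, 11, 4, 13, 2]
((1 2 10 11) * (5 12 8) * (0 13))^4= (13)(5 12 8)= [0, 1, 2, 3, 4, 12, 6, 7, 5, 9, 10, 11, 8, 13]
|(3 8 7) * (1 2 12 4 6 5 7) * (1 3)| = |(1 2 12 4 6 5 7)(3 8)| = 14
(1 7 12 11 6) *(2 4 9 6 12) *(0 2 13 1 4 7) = (0 2 7 13 1)(4 9 6)(11 12) = [2, 0, 7, 3, 9, 5, 4, 13, 8, 6, 10, 12, 11, 1]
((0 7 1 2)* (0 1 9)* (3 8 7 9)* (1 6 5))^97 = [9, 2, 6, 8, 4, 1, 5, 3, 7, 0] = (0 9)(1 2 6 5)(3 8 7)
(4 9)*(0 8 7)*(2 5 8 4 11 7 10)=(0 4 9 11 7)(2 5 8 10)=[4, 1, 5, 3, 9, 8, 6, 0, 10, 11, 2, 7]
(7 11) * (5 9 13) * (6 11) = [0, 1, 2, 3, 4, 9, 11, 6, 8, 13, 10, 7, 12, 5] = (5 9 13)(6 11 7)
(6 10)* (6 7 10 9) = (6 9)(7 10) = [0, 1, 2, 3, 4, 5, 9, 10, 8, 6, 7]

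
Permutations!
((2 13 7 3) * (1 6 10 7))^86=(1 10 3 13 6 7 2)=[0, 10, 1, 13, 4, 5, 7, 2, 8, 9, 3, 11, 12, 6]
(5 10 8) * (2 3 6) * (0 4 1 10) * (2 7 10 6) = [4, 6, 3, 2, 1, 0, 7, 10, 5, 9, 8] = (0 4 1 6 7 10 8 5)(2 3)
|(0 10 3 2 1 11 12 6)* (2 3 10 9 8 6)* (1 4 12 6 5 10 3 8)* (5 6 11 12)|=11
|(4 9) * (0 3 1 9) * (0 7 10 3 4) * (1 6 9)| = |(0 4 7 10 3 6 9)| = 7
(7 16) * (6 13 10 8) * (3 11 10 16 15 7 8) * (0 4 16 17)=(0 4 16 8 6 13 17)(3 11 10)(7 15)=[4, 1, 2, 11, 16, 5, 13, 15, 6, 9, 3, 10, 12, 17, 14, 7, 8, 0]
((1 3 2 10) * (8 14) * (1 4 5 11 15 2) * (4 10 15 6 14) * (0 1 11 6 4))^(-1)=(0 8 14 6 5 4 11 3 1)(2 15)=[8, 0, 15, 1, 11, 4, 5, 7, 14, 9, 10, 3, 12, 13, 6, 2]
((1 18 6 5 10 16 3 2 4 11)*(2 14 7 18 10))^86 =(1 16 14 18 5 4)(2 11 10 3 7 6) =[0, 16, 11, 7, 1, 4, 2, 6, 8, 9, 3, 10, 12, 13, 18, 15, 14, 17, 5]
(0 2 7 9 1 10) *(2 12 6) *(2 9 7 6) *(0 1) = (0 12 2 6 9)(1 10) = [12, 10, 6, 3, 4, 5, 9, 7, 8, 0, 1, 11, 2]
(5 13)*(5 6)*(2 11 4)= (2 11 4)(5 13 6)= [0, 1, 11, 3, 2, 13, 5, 7, 8, 9, 10, 4, 12, 6]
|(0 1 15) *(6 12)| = |(0 1 15)(6 12)| = 6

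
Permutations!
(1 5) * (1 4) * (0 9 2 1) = [9, 5, 1, 3, 0, 4, 6, 7, 8, 2] = (0 9 2 1 5 4)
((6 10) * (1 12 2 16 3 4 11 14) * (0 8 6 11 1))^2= (0 6 11)(1 2 3)(4 12 16)(8 10 14)= [6, 2, 3, 1, 12, 5, 11, 7, 10, 9, 14, 0, 16, 13, 8, 15, 4]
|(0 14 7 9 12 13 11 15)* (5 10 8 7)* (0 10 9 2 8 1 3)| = |(0 14 5 9 12 13 11 15 10 1 3)(2 8 7)| = 33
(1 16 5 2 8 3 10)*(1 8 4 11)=[0, 16, 4, 10, 11, 2, 6, 7, 3, 9, 8, 1, 12, 13, 14, 15, 5]=(1 16 5 2 4 11)(3 10 8)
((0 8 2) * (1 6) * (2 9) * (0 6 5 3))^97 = [8, 5, 6, 0, 4, 3, 1, 7, 9, 2] = (0 8 9 2 6 1 5 3)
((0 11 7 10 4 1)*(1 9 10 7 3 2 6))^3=(0 2)(1 3)(6 11)=[2, 3, 0, 1, 4, 5, 11, 7, 8, 9, 10, 6]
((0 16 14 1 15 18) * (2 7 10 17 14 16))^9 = (18) = [0, 1, 2, 3, 4, 5, 6, 7, 8, 9, 10, 11, 12, 13, 14, 15, 16, 17, 18]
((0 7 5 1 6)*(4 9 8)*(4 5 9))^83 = [6, 5, 2, 3, 4, 8, 1, 0, 9, 7] = (0 6 1 5 8 9 7)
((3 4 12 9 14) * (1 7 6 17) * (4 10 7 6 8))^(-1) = (1 17 6)(3 14 9 12 4 8 7 10) = [0, 17, 2, 14, 8, 5, 1, 10, 7, 12, 3, 11, 4, 13, 9, 15, 16, 6]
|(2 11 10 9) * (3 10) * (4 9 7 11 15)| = |(2 15 4 9)(3 10 7 11)| = 4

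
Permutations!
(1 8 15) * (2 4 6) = (1 8 15)(2 4 6) = [0, 8, 4, 3, 6, 5, 2, 7, 15, 9, 10, 11, 12, 13, 14, 1]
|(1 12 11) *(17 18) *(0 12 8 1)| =6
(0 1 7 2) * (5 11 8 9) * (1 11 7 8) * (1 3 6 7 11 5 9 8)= [5, 1, 0, 6, 4, 11, 7, 2, 8, 9, 10, 3]= (0 5 11 3 6 7 2)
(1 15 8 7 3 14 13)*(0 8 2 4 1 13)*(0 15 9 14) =(0 8 7 3)(1 9 14 15 2 4) =[8, 9, 4, 0, 1, 5, 6, 3, 7, 14, 10, 11, 12, 13, 15, 2]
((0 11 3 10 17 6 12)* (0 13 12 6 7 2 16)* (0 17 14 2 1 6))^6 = (0 16 11 17 3 7 10 1 14 6 2) = [16, 14, 0, 7, 4, 5, 2, 10, 8, 9, 1, 17, 12, 13, 6, 15, 11, 3]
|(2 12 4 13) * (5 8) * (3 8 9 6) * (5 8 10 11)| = 12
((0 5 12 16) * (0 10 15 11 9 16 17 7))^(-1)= (0 7 17 12 5)(9 11 15 10 16)= [7, 1, 2, 3, 4, 0, 6, 17, 8, 11, 16, 15, 5, 13, 14, 10, 9, 12]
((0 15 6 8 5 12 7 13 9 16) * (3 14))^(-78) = [6, 1, 2, 3, 4, 7, 5, 9, 12, 0, 10, 11, 13, 16, 14, 8, 15] = (0 6 5 7 9)(8 12 13 16 15)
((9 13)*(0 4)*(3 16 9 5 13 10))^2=(3 9)(10 16)=[0, 1, 2, 9, 4, 5, 6, 7, 8, 3, 16, 11, 12, 13, 14, 15, 10]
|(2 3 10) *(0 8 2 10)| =|(10)(0 8 2 3)| =4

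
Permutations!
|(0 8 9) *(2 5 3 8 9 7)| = 10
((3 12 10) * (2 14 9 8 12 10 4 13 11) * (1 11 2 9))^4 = (1 12 14 8 2 9 13 11 4) = [0, 12, 9, 3, 1, 5, 6, 7, 2, 13, 10, 4, 14, 11, 8]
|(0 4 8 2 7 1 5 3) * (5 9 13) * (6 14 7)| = 12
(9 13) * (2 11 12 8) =(2 11 12 8)(9 13) =[0, 1, 11, 3, 4, 5, 6, 7, 2, 13, 10, 12, 8, 9]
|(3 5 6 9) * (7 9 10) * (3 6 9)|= 6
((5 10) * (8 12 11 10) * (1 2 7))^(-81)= (5 10 11 12 8)= [0, 1, 2, 3, 4, 10, 6, 7, 5, 9, 11, 12, 8]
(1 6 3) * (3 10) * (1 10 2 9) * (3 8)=(1 6 2 9)(3 10 8)=[0, 6, 9, 10, 4, 5, 2, 7, 3, 1, 8]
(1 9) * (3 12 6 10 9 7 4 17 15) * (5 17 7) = (1 5 17 15 3 12 6 10 9)(4 7) = [0, 5, 2, 12, 7, 17, 10, 4, 8, 1, 9, 11, 6, 13, 14, 3, 16, 15]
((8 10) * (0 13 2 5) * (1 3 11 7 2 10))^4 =[1, 2, 10, 5, 4, 8, 6, 13, 7, 9, 11, 0, 12, 3] =(0 1 2 10 11)(3 5 8 7 13)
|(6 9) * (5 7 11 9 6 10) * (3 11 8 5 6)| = 15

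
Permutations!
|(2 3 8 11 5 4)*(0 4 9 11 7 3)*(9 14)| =|(0 4 2)(3 8 7)(5 14 9 11)| =12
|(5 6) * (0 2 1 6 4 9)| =|(0 2 1 6 5 4 9)| =7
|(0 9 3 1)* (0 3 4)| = |(0 9 4)(1 3)| = 6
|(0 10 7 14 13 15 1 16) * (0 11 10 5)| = 8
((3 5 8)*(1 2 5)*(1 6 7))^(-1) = [0, 7, 1, 8, 4, 2, 3, 6, 5] = (1 7 6 3 8 5 2)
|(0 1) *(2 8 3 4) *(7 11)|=|(0 1)(2 8 3 4)(7 11)|=4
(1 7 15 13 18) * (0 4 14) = (0 4 14)(1 7 15 13 18) = [4, 7, 2, 3, 14, 5, 6, 15, 8, 9, 10, 11, 12, 18, 0, 13, 16, 17, 1]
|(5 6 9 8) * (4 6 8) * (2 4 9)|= |(9)(2 4 6)(5 8)|= 6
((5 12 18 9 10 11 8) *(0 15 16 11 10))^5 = [5, 1, 2, 3, 4, 15, 6, 7, 0, 8, 10, 9, 16, 13, 14, 12, 18, 17, 11] = (0 5 15 12 16 18 11 9 8)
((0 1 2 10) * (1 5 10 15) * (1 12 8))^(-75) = (15) = [0, 1, 2, 3, 4, 5, 6, 7, 8, 9, 10, 11, 12, 13, 14, 15]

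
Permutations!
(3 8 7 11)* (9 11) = [0, 1, 2, 8, 4, 5, 6, 9, 7, 11, 10, 3] = (3 8 7 9 11)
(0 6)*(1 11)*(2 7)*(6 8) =(0 8 6)(1 11)(2 7) =[8, 11, 7, 3, 4, 5, 0, 2, 6, 9, 10, 1]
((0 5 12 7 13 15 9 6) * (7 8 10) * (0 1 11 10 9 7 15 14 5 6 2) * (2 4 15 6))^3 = (0 2)(1 6 10 11)(4 13 12)(5 9 7)(8 15 14) = [2, 6, 0, 3, 13, 9, 10, 5, 15, 7, 11, 1, 4, 12, 8, 14]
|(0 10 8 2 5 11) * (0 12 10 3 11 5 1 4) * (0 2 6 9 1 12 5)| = |(0 3 11 5)(1 4 2 12 10 8 6 9)| = 8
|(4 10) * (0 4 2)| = 4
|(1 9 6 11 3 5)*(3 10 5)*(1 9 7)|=10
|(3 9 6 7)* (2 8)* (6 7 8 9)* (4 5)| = |(2 9 7 3 6 8)(4 5)| = 6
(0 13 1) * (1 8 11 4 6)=(0 13 8 11 4 6 1)=[13, 0, 2, 3, 6, 5, 1, 7, 11, 9, 10, 4, 12, 8]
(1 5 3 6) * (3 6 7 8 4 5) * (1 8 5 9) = (1 3 7 5 6 8 4 9) = [0, 3, 2, 7, 9, 6, 8, 5, 4, 1]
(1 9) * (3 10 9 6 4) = (1 6 4 3 10 9) = [0, 6, 2, 10, 3, 5, 4, 7, 8, 1, 9]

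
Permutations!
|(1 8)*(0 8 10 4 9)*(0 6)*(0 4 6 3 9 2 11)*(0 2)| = |(0 8 1 10 6 4)(2 11)(3 9)| = 6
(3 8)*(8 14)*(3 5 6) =(3 14 8 5 6) =[0, 1, 2, 14, 4, 6, 3, 7, 5, 9, 10, 11, 12, 13, 8]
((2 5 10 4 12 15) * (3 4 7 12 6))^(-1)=(2 15 12 7 10 5)(3 6 4)=[0, 1, 15, 6, 3, 2, 4, 10, 8, 9, 5, 11, 7, 13, 14, 12]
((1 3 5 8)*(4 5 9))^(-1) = (1 8 5 4 9 3) = [0, 8, 2, 1, 9, 4, 6, 7, 5, 3]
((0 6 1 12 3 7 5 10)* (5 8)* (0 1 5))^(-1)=(0 8 7 3 12 1 10 5 6)=[8, 10, 2, 12, 4, 6, 0, 3, 7, 9, 5, 11, 1]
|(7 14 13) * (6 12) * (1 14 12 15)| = 7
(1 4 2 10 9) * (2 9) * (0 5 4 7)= (0 5 4 9 1 7)(2 10)= [5, 7, 10, 3, 9, 4, 6, 0, 8, 1, 2]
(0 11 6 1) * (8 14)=(0 11 6 1)(8 14)=[11, 0, 2, 3, 4, 5, 1, 7, 14, 9, 10, 6, 12, 13, 8]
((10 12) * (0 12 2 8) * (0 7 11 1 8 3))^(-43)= (0 10 3 12 2)(1 8 7 11)= [10, 8, 0, 12, 4, 5, 6, 11, 7, 9, 3, 1, 2]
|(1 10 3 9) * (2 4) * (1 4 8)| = |(1 10 3 9 4 2 8)| = 7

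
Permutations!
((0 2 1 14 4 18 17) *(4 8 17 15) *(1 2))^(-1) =[17, 0, 2, 3, 15, 5, 6, 7, 14, 9, 10, 11, 12, 13, 1, 18, 16, 8, 4] =(0 17 8 14 1)(4 15 18)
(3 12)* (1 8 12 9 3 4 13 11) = (1 8 12 4 13 11)(3 9) = [0, 8, 2, 9, 13, 5, 6, 7, 12, 3, 10, 1, 4, 11]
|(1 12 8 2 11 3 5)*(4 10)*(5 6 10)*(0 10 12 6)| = |(0 10 4 5 1 6 12 8 2 11 3)| = 11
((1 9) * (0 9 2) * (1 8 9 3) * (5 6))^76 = (9) = [0, 1, 2, 3, 4, 5, 6, 7, 8, 9]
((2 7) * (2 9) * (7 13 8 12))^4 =(2 7 8)(9 12 13) =[0, 1, 7, 3, 4, 5, 6, 8, 2, 12, 10, 11, 13, 9]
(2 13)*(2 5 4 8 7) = (2 13 5 4 8 7) = [0, 1, 13, 3, 8, 4, 6, 2, 7, 9, 10, 11, 12, 5]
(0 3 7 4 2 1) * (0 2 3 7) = [7, 2, 1, 0, 3, 5, 6, 4] = (0 7 4 3)(1 2)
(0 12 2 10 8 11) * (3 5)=(0 12 2 10 8 11)(3 5)=[12, 1, 10, 5, 4, 3, 6, 7, 11, 9, 8, 0, 2]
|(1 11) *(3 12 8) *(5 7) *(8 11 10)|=|(1 10 8 3 12 11)(5 7)|=6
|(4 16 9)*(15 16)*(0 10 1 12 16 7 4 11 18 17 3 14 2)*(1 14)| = 24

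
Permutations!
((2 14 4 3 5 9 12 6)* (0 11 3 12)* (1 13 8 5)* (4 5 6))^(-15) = (0 2 1 9 6 3 5 8 11 14 13)(4 12) = [2, 9, 1, 5, 12, 8, 3, 7, 11, 6, 10, 14, 4, 0, 13]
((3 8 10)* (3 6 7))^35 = (10) = [0, 1, 2, 3, 4, 5, 6, 7, 8, 9, 10]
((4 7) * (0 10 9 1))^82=(0 9)(1 10)=[9, 10, 2, 3, 4, 5, 6, 7, 8, 0, 1]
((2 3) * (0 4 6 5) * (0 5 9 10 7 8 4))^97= (2 3)(4 6 9 10 7 8)= [0, 1, 3, 2, 6, 5, 9, 8, 4, 10, 7]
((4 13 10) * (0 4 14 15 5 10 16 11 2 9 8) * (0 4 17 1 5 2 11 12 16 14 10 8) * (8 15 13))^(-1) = (0 9 2 15 5 1 17)(4 8)(12 16)(13 14) = [9, 17, 15, 3, 8, 1, 6, 7, 4, 2, 10, 11, 16, 14, 13, 5, 12, 0]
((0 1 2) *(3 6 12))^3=(12)=[0, 1, 2, 3, 4, 5, 6, 7, 8, 9, 10, 11, 12]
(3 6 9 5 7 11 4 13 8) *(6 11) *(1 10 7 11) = (1 10 7 6 9 5 11 4 13 8 3) = [0, 10, 2, 1, 13, 11, 9, 6, 3, 5, 7, 4, 12, 8]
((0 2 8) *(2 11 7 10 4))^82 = (0 2 10 11 8 4 7) = [2, 1, 10, 3, 7, 5, 6, 0, 4, 9, 11, 8]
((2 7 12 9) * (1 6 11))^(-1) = (1 11 6)(2 9 12 7) = [0, 11, 9, 3, 4, 5, 1, 2, 8, 12, 10, 6, 7]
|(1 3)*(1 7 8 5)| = |(1 3 7 8 5)| = 5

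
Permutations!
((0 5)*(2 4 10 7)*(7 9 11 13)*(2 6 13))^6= (13)(2 4 10 9 11)= [0, 1, 4, 3, 10, 5, 6, 7, 8, 11, 9, 2, 12, 13]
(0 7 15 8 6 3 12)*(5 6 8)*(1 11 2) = [7, 11, 1, 12, 4, 6, 3, 15, 8, 9, 10, 2, 0, 13, 14, 5] = (0 7 15 5 6 3 12)(1 11 2)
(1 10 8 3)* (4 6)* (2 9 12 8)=(1 10 2 9 12 8 3)(4 6)=[0, 10, 9, 1, 6, 5, 4, 7, 3, 12, 2, 11, 8]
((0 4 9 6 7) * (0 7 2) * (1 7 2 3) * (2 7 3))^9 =[2, 3, 6, 1, 0, 5, 9, 7, 8, 4] =(0 2 6 9 4)(1 3)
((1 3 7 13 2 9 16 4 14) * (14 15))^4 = (1 2 15 7 16)(3 9 14 13 4) = [0, 2, 15, 9, 3, 5, 6, 16, 8, 14, 10, 11, 12, 4, 13, 7, 1]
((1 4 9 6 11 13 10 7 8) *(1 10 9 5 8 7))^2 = (1 5 10 4 8)(6 13)(9 11) = [0, 5, 2, 3, 8, 10, 13, 7, 1, 11, 4, 9, 12, 6]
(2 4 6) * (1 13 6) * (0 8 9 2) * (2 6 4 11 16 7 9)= (0 8 2 11 16 7 9 6)(1 13 4)= [8, 13, 11, 3, 1, 5, 0, 9, 2, 6, 10, 16, 12, 4, 14, 15, 7]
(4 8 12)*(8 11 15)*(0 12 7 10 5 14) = (0 12 4 11 15 8 7 10 5 14) = [12, 1, 2, 3, 11, 14, 6, 10, 7, 9, 5, 15, 4, 13, 0, 8]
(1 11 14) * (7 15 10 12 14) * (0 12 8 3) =[12, 11, 2, 0, 4, 5, 6, 15, 3, 9, 8, 7, 14, 13, 1, 10] =(0 12 14 1 11 7 15 10 8 3)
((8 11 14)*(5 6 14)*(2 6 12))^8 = (2 6 14 8 11 5 12) = [0, 1, 6, 3, 4, 12, 14, 7, 11, 9, 10, 5, 2, 13, 8]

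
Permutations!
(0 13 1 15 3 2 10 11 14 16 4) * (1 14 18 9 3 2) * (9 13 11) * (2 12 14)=(0 11 18 13 2 10 9 3 1 15 12 14 16 4)=[11, 15, 10, 1, 0, 5, 6, 7, 8, 3, 9, 18, 14, 2, 16, 12, 4, 17, 13]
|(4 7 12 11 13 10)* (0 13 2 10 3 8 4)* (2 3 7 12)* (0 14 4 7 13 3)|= 10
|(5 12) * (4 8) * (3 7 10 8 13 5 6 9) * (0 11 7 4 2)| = 42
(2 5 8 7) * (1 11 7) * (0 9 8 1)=[9, 11, 5, 3, 4, 1, 6, 2, 0, 8, 10, 7]=(0 9 8)(1 11 7 2 5)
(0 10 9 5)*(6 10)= (0 6 10 9 5)= [6, 1, 2, 3, 4, 0, 10, 7, 8, 5, 9]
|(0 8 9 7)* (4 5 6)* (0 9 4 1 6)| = |(0 8 4 5)(1 6)(7 9)| = 4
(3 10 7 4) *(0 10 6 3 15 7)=(0 10)(3 6)(4 15 7)=[10, 1, 2, 6, 15, 5, 3, 4, 8, 9, 0, 11, 12, 13, 14, 7]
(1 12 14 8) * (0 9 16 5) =[9, 12, 2, 3, 4, 0, 6, 7, 1, 16, 10, 11, 14, 13, 8, 15, 5] =(0 9 16 5)(1 12 14 8)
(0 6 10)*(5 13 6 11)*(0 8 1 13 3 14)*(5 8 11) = (0 5 3 14)(1 13 6 10 11 8) = [5, 13, 2, 14, 4, 3, 10, 7, 1, 9, 11, 8, 12, 6, 0]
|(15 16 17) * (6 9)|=|(6 9)(15 16 17)|=6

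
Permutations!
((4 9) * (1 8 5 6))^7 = (1 6 5 8)(4 9) = [0, 6, 2, 3, 9, 8, 5, 7, 1, 4]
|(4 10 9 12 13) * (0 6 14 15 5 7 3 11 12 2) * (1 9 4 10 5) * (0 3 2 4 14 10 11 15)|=24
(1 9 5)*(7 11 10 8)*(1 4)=[0, 9, 2, 3, 1, 4, 6, 11, 7, 5, 8, 10]=(1 9 5 4)(7 11 10 8)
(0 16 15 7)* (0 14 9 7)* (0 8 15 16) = (16)(7 14 9)(8 15) = [0, 1, 2, 3, 4, 5, 6, 14, 15, 7, 10, 11, 12, 13, 9, 8, 16]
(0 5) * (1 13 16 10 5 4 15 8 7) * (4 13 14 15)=(0 13 16 10 5)(1 14 15 8 7)=[13, 14, 2, 3, 4, 0, 6, 1, 7, 9, 5, 11, 12, 16, 15, 8, 10]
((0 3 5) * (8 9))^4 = (9)(0 3 5) = [3, 1, 2, 5, 4, 0, 6, 7, 8, 9]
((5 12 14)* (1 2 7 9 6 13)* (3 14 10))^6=(3 14 5 12 10)=[0, 1, 2, 14, 4, 12, 6, 7, 8, 9, 3, 11, 10, 13, 5]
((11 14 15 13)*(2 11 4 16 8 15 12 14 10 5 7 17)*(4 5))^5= [0, 1, 8, 3, 5, 10, 6, 4, 17, 9, 13, 15, 14, 11, 12, 2, 7, 16]= (2 8 17 16 7 4 5 10 13 11 15)(12 14)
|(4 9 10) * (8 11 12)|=3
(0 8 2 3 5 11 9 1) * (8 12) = (0 12 8 2 3 5 11 9 1) = [12, 0, 3, 5, 4, 11, 6, 7, 2, 1, 10, 9, 8]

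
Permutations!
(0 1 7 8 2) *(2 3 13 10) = (0 1 7 8 3 13 10 2) = [1, 7, 0, 13, 4, 5, 6, 8, 3, 9, 2, 11, 12, 10]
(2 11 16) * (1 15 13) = (1 15 13)(2 11 16) = [0, 15, 11, 3, 4, 5, 6, 7, 8, 9, 10, 16, 12, 1, 14, 13, 2]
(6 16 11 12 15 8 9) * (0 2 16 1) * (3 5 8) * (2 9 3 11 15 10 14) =(0 9 6 1)(2 16 15 11 12 10 14)(3 5 8) =[9, 0, 16, 5, 4, 8, 1, 7, 3, 6, 14, 12, 10, 13, 2, 11, 15]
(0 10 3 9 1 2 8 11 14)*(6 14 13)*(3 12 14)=(0 10 12 14)(1 2 8 11 13 6 3 9)=[10, 2, 8, 9, 4, 5, 3, 7, 11, 1, 12, 13, 14, 6, 0]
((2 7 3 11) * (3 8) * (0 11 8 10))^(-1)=(0 10 7 2 11)(3 8)=[10, 1, 11, 8, 4, 5, 6, 2, 3, 9, 7, 0]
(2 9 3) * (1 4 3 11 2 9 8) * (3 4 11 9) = (1 11 2 8) = [0, 11, 8, 3, 4, 5, 6, 7, 1, 9, 10, 2]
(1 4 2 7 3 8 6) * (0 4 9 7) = (0 4 2)(1 9 7 3 8 6) = [4, 9, 0, 8, 2, 5, 1, 3, 6, 7]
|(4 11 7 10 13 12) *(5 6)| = 6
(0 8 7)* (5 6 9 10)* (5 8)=(0 5 6 9 10 8 7)=[5, 1, 2, 3, 4, 6, 9, 0, 7, 10, 8]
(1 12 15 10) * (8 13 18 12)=(1 8 13 18 12 15 10)=[0, 8, 2, 3, 4, 5, 6, 7, 13, 9, 1, 11, 15, 18, 14, 10, 16, 17, 12]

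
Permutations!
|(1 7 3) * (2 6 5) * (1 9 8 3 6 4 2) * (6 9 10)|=8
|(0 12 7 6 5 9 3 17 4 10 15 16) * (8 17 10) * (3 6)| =|(0 12 7 3 10 15 16)(4 8 17)(5 9 6)| =21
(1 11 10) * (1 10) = (1 11) = [0, 11, 2, 3, 4, 5, 6, 7, 8, 9, 10, 1]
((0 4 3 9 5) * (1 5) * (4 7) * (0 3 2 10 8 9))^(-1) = (0 3 5 1 9 8 10 2 4 7) = [3, 9, 4, 5, 7, 1, 6, 0, 10, 8, 2]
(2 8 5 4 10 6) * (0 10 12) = (0 10 6 2 8 5 4 12) = [10, 1, 8, 3, 12, 4, 2, 7, 5, 9, 6, 11, 0]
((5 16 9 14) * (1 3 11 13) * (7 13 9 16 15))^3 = (16)(1 9 15)(3 14 7)(5 13 11) = [0, 9, 2, 14, 4, 13, 6, 3, 8, 15, 10, 5, 12, 11, 7, 1, 16]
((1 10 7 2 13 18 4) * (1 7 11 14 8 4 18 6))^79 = [0, 6, 7, 3, 8, 5, 13, 4, 14, 9, 1, 10, 12, 2, 11, 15, 16, 17, 18] = (18)(1 6 13 2 7 4 8 14 11 10)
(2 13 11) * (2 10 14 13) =(10 14 13 11) =[0, 1, 2, 3, 4, 5, 6, 7, 8, 9, 14, 10, 12, 11, 13]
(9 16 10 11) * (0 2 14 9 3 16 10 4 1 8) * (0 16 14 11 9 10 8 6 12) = (0 2 11 3 14 10 9 8 16 4 1 6 12) = [2, 6, 11, 14, 1, 5, 12, 7, 16, 8, 9, 3, 0, 13, 10, 15, 4]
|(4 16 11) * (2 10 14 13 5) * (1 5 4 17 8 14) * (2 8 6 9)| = 13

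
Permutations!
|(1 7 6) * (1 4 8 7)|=|(4 8 7 6)|=4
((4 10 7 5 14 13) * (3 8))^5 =(3 8)(4 13 14 5 7 10) =[0, 1, 2, 8, 13, 7, 6, 10, 3, 9, 4, 11, 12, 14, 5]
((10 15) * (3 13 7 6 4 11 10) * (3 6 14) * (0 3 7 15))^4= (0 6)(3 4)(10 15)(11 13)= [6, 1, 2, 4, 3, 5, 0, 7, 8, 9, 15, 13, 12, 11, 14, 10]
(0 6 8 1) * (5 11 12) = (0 6 8 1)(5 11 12) = [6, 0, 2, 3, 4, 11, 8, 7, 1, 9, 10, 12, 5]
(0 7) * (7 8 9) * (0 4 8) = (4 8 9 7) = [0, 1, 2, 3, 8, 5, 6, 4, 9, 7]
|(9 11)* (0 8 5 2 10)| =10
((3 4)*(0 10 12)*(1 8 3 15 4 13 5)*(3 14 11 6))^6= (15)(1 13 6 14)(3 11 8 5)= [0, 13, 2, 11, 4, 3, 14, 7, 5, 9, 10, 8, 12, 6, 1, 15]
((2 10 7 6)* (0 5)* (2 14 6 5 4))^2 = (14)(0 2 7)(4 10 5) = [2, 1, 7, 3, 10, 4, 6, 0, 8, 9, 5, 11, 12, 13, 14]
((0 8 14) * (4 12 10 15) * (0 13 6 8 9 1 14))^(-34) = (0 9 1 14 13 6 8)(4 10)(12 15) = [9, 14, 2, 3, 10, 5, 8, 7, 0, 1, 4, 11, 15, 6, 13, 12]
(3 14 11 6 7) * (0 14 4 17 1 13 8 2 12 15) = (0 14 11 6 7 3 4 17 1 13 8 2 12 15) = [14, 13, 12, 4, 17, 5, 7, 3, 2, 9, 10, 6, 15, 8, 11, 0, 16, 1]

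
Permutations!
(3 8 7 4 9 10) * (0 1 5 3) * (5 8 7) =(0 1 8 5 3 7 4 9 10) =[1, 8, 2, 7, 9, 3, 6, 4, 5, 10, 0]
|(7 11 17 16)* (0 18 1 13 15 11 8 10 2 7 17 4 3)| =8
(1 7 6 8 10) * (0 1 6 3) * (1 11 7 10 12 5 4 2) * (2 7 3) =(0 11 3)(1 10 6 8 12 5 4 7 2) =[11, 10, 1, 0, 7, 4, 8, 2, 12, 9, 6, 3, 5]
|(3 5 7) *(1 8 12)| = 3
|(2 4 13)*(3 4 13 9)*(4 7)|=|(2 13)(3 7 4 9)|=4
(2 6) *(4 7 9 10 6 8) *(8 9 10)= (2 9 8 4 7 10 6)= [0, 1, 9, 3, 7, 5, 2, 10, 4, 8, 6]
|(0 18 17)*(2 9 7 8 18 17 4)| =|(0 17)(2 9 7 8 18 4)| =6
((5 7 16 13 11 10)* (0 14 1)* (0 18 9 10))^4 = (0 9 16 14 10 13 1 5 11 18 7) = [9, 5, 2, 3, 4, 11, 6, 0, 8, 16, 13, 18, 12, 1, 10, 15, 14, 17, 7]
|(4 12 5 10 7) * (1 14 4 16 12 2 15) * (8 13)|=10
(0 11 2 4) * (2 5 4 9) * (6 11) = (0 6 11 5 4)(2 9) = [6, 1, 9, 3, 0, 4, 11, 7, 8, 2, 10, 5]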